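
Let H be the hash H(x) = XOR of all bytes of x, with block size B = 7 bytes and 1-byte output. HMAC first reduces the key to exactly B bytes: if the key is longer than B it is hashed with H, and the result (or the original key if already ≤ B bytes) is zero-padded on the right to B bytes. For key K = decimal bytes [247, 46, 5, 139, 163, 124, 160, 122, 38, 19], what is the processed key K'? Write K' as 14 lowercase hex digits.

67000000000000

|K| = 10 > B = 7, so first hash the key.
H(K): XOR f7⊕2e⊕05⊕8b⊕a3⊕7c⊕a0⊕7a⊕26⊕13 = 67.
Zero-pad H(K) = 67 to 7 bytes: K' = 67 00 00 00 00 00 00.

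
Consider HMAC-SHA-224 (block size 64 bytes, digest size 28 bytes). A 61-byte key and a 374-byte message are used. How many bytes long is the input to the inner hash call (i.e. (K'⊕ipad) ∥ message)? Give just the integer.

438

Key is 61 ≤ 64 bytes, zero-padded: |K'| = 64.
Inner input = (K'⊕ipad) ∥ m → 64 + 374 = 438 bytes.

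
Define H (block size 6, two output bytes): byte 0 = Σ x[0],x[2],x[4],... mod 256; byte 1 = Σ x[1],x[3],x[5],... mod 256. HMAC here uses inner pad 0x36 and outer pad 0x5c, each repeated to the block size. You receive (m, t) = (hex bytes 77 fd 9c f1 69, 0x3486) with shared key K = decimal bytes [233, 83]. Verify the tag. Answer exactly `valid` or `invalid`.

valid

Key decimal bytes [233, 83] = e9 53 is 2 bytes ≤ B = 6; zero-pad to 6 bytes: K' = e9 53 00 00 00 00.
K' ⊕ ipad = df 65 36 36 36 36; K' ⊕ opad = b5 0f 5c 5c 5c 5c.
Inner hash: even-index sum = 711 mod 256 = 199; odd-index sum = 703 mod 256 = 191 → c7 bf.
Outer hash (recomputed tag): even-index sum = 564 mod 256 = 52; odd-index sum = 390 mod 256 = 134 → 34 86.
Recomputed tag = 3486; claimed = 3486 → match.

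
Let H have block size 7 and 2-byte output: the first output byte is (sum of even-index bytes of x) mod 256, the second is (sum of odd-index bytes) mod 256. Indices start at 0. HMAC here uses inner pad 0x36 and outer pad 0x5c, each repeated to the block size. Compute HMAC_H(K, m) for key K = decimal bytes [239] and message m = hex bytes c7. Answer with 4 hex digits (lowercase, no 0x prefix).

308f

Key decimal bytes [239] = ef is 1 byte ≤ B = 7; zero-pad to 7 bytes: K' = ef 00 00 00 00 00 00.
K' ⊕ ipad = d9 36 36 36 36 36 36.  K' ⊕ opad = b3 5c 5c 5c 5c 5c 5c.
Inner input = (K'⊕ipad) ∥ m = d9 36 36 36 36 36 36 ∥ c7.
Inner hash: even-index sum = 379 mod 256 = 123; odd-index sum = 361 mod 256 = 105 → 7b 69.
Outer input = (K'⊕opad) ∥ inner = b3 5c 5c 5c 5c 5c 5c ∥ 7b 69.
Outer hash (tag): even-index sum = 560 mod 256 = 48; odd-index sum = 399 mod 256 = 143 → 30 8f.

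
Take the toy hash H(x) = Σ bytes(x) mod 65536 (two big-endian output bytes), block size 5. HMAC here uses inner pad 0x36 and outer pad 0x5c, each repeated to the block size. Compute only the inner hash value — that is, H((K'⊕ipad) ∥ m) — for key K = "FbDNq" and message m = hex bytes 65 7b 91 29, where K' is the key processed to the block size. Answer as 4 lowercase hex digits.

Key "FbDNq" = 46 62 44 4e 71 is exactly B = 5 bytes: K' = 46 62 44 4e 71.
K' ⊕ ipad = 70 54 72 78 47.
Inner input = 70 54 72 78 47 ∥ 65 7b 91 29.
Inner hash: sum = 112+84+114+120+71+101+123+145+41 = 911 → 03 8f.

038f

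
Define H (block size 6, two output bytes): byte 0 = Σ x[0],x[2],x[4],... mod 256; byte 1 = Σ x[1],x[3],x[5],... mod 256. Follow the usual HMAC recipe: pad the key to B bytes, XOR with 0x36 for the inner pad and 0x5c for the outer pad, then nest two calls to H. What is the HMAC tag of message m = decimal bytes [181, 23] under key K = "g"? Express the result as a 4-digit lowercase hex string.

65cd

Key "g" = 67 is 1 byte ≤ B = 6; zero-pad to 6 bytes: K' = 67 00 00 00 00 00.
K' ⊕ ipad = 51 36 36 36 36 36.  K' ⊕ opad = 3b 5c 5c 5c 5c 5c.
Inner input = (K'⊕ipad) ∥ m = 51 36 36 36 36 36 ∥ b5 17.
Inner hash: even-index sum = 370 mod 256 = 114; odd-index sum = 185 mod 256 = 185 → 72 b9.
Outer input = (K'⊕opad) ∥ inner = 3b 5c 5c 5c 5c 5c ∥ 72 b9.
Outer hash (tag): even-index sum = 357 mod 256 = 101; odd-index sum = 461 mod 256 = 205 → 65 cd.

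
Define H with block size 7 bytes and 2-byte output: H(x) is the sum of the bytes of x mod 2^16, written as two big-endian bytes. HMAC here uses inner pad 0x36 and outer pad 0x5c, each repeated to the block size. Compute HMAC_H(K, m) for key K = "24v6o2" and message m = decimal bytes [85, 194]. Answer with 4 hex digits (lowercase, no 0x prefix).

0358

Key "24v6o2" = 32 34 76 36 6f 32 is 6 bytes ≤ B = 7; zero-pad to 7 bytes: K' = 32 34 76 36 6f 32 00.
K' ⊕ ipad = 04 02 40 00 59 04 36.  K' ⊕ opad = 6e 68 2a 6a 33 6e 5c.
Inner input = (K'⊕ipad) ∥ m = 04 02 40 00 59 04 36 ∥ 55 c2.
Inner hash: sum = 4+2+64+0+89+4+54+85+194 = 496 → 01 f0.
Outer input = (K'⊕opad) ∥ inner = 6e 68 2a 6a 33 6e 5c ∥ 01 f0.
Outer hash (tag): sum = 110+104+42+106+51+110+92+1+240 = 856 → 03 58.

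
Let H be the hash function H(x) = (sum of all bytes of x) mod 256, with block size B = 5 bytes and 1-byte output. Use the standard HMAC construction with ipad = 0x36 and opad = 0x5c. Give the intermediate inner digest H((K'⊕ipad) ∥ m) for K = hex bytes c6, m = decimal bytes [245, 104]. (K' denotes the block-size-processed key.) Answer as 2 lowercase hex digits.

Key hex bytes c6 is 1 byte ≤ B = 5; zero-pad to 5 bytes: K' = c6 00 00 00 00.
K' ⊕ ipad = f0 36 36 36 36.
Inner input = f0 36 36 36 36 ∥ f5 68.
Inner hash: sum = 240+54+54+54+54+245+104 = 805; mod 256 = 37 → 25.

25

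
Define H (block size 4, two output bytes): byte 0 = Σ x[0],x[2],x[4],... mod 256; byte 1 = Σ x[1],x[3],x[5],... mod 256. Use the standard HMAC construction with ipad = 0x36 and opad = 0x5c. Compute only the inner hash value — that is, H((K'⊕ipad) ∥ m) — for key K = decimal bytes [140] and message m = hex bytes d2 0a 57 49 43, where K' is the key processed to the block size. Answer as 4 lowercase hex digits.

Key decimal bytes [140] = 8c is 1 byte ≤ B = 4; zero-pad to 4 bytes: K' = 8c 00 00 00.
K' ⊕ ipad = ba 36 36 36.
Inner input = ba 36 36 36 ∥ d2 0a 57 49 43.
Inner hash: even-index sum = 604 mod 256 = 92; odd-index sum = 191 mod 256 = 191 → 5c bf.

5cbf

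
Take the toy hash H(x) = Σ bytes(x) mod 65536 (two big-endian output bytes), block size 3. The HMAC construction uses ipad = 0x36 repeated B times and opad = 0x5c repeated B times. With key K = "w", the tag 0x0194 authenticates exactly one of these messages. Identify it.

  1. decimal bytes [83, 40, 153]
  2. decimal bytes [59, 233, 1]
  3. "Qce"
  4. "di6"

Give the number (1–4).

Key "w" = 77 is 1 byte ≤ B = 3; zero-pad to 3 bytes: K' = 77 00 00.
K' ⊕ ipad = 41 36 36; K' ⊕ opad = 2b 5c 5c.
m1: inner = H(41 36 36 53 28 99) = 01 c1; tag = H(2b 5c 5c 01 c1) = 01a5
m2: inner = H(41 36 36 3b e9 01) = 01 d2; tag = H(2b 5c 5c 01 d2) = 01b6
m3: inner = H(41 36 36 51 63 65) = 01 c6; tag = H(2b 5c 5c 01 c6) = 01aa
m4: inner = H(41 36 36 64 69 36) = 01 b0; tag = H(2b 5c 5c 01 b0) = 0194 ← matches

4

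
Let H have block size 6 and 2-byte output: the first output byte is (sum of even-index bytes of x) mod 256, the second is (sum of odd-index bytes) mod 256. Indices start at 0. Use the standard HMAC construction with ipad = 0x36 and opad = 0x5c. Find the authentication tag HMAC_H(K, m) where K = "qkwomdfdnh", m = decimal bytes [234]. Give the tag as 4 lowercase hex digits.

Key "qkwomdfdnh" = 71 6b 77 6f 6d 64 66 64 6e 68 is 10 bytes > B = 6, so hash it first: H(key) = 29 0a, then zero-pad to 6 bytes: K' = 29 0a 00 00 00 00.
K' ⊕ ipad = 1f 3c 36 36 36 36.  K' ⊕ opad = 75 56 5c 5c 5c 5c.
Inner input = (K'⊕ipad) ∥ m = 1f 3c 36 36 36 36 ∥ ea.
Inner hash: even-index sum = 373 mod 256 = 117; odd-index sum = 168 mod 256 = 168 → 75 a8.
Outer input = (K'⊕opad) ∥ inner = 75 56 5c 5c 5c 5c ∥ 75 a8.
Outer hash (tag): even-index sum = 418 mod 256 = 162; odd-index sum = 438 mod 256 = 182 → a2 b6.

a2b6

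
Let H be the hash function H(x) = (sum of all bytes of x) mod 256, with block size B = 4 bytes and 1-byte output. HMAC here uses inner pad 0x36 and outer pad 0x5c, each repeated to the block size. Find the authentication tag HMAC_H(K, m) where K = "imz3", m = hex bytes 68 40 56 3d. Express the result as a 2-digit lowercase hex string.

Key "imz3" = 69 6d 7a 33 is exactly B = 4 bytes: K' = 69 6d 7a 33.
K' ⊕ ipad = 5f 5b 4c 05.  K' ⊕ opad = 35 31 26 6f.
Inner input = (K'⊕ipad) ∥ m = 5f 5b 4c 05 ∥ 68 40 56 3d.
Inner hash: sum = 95+91+76+5+104+64+86+61 = 582; mod 256 = 70 → 46.
Outer input = (K'⊕opad) ∥ inner = 35 31 26 6f ∥ 46.
Outer hash (tag): sum = 53+49+38+111+70 = 321; mod 256 = 65 → 41.

41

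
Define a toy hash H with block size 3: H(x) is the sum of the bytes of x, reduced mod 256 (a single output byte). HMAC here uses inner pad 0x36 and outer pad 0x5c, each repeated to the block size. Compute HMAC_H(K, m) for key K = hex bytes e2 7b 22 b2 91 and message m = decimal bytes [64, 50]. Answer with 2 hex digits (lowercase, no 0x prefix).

28

Key hex bytes e2 7b 22 b2 91 is 5 bytes > B = 3, so hash it first: H(key) = c2, then zero-pad to 3 bytes: K' = c2 00 00.
K' ⊕ ipad = f4 36 36.  K' ⊕ opad = 9e 5c 5c.
Inner input = (K'⊕ipad) ∥ m = f4 36 36 ∥ 40 32.
Inner hash: sum = 244+54+54+64+50 = 466; mod 256 = 210 → d2.
Outer input = (K'⊕opad) ∥ inner = 9e 5c 5c ∥ d2.
Outer hash (tag): sum = 158+92+92+210 = 552; mod 256 = 40 → 28.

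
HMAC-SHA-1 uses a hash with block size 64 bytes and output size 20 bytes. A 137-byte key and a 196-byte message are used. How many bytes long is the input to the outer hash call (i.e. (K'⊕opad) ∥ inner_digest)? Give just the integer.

Key is 137 > 64 bytes, so it is hashed to 20 bytes then zero-padded to 64: |K'| = 64.
Outer input = (K'⊕opad) ∥ H(inner) → 64 + 20 = 84 bytes.

84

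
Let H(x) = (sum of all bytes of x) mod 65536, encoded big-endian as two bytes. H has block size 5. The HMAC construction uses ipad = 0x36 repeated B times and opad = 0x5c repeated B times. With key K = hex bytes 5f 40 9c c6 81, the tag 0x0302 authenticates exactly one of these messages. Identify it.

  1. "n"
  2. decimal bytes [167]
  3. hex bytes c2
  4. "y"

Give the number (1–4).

Key hex bytes 5f 40 9c c6 81 is exactly B = 5 bytes: K' = 5f 40 9c c6 81.
K' ⊕ ipad = 69 76 aa f0 b7; K' ⊕ opad = 03 1c c0 9a dd.
m1: inner = H(69 76 aa f0 b7 6e) = 03 9e; tag = H(03 1c c0 9a dd 03 9e) = 02f7
m2: inner = H(69 76 aa f0 b7 a7) = 03 d7; tag = H(03 1c c0 9a dd 03 d7) = 0330
m3: inner = H(69 76 aa f0 b7 c2) = 03 f2; tag = H(03 1c c0 9a dd 03 f2) = 034b
m4: inner = H(69 76 aa f0 b7 79) = 03 a9; tag = H(03 1c c0 9a dd 03 a9) = 0302 ← matches

4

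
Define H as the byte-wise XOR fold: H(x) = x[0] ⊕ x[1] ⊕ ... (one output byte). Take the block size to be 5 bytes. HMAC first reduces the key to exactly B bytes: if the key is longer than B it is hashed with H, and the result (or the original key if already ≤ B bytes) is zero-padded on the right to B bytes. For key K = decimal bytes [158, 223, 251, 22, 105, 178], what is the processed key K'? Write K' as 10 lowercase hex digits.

7700000000

|K| = 6 > B = 5, so first hash the key.
H(K): XOR 9e⊕df⊕fb⊕16⊕69⊕b2 = 77.
Zero-pad H(K) = 77 to 5 bytes: K' = 77 00 00 00 00.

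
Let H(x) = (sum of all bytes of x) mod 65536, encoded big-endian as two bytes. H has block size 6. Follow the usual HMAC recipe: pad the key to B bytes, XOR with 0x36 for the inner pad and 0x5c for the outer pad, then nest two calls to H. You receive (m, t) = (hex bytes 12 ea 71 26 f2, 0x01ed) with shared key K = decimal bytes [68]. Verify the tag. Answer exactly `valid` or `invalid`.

valid

Key decimal bytes [68] = 44 is 1 byte ≤ B = 6; zero-pad to 6 bytes: K' = 44 00 00 00 00 00.
K' ⊕ ipad = 72 36 36 36 36 36; K' ⊕ opad = 18 5c 5c 5c 5c 5c.
Inner hash: sum = 114+54+54+54+54+54+18+234+113+38+242 = 1029 → 04 05.
Outer hash (recomputed tag): sum = 24+92+92+92+92+92+4+5 = 493 → 01 ed.
Recomputed tag = 01ed; claimed = 01ed → match.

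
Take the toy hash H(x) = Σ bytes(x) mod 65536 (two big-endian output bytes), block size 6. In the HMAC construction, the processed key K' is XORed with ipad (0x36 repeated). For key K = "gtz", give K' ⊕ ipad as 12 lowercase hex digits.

51424c363636

Key "gtz" = 67 74 7a is 3 bytes ≤ B = 6; zero-pad to 6 bytes: K' = 67 74 7a 00 00 00.
XOR each byte with 0x36: 67⊕36=51, 74⊕36=42, 7a⊕36=4c, 00⊕36=36, 00⊕36=36, 00⊕36=36.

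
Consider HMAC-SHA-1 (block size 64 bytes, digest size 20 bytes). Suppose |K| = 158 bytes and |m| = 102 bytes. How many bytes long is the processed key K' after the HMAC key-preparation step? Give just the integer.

64

Key is 158 > 64 bytes, so it is hashed to 20 bytes then zero-padded to 64: |K'| = 64.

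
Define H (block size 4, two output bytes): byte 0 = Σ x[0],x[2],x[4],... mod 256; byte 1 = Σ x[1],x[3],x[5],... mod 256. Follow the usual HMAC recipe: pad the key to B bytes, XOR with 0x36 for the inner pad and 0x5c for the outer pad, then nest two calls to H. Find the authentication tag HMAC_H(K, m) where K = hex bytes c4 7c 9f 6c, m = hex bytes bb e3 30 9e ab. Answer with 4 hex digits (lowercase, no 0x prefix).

Key hex bytes c4 7c 9f 6c is exactly B = 4 bytes: K' = c4 7c 9f 6c.
K' ⊕ ipad = f2 4a a9 5a.  K' ⊕ opad = 98 20 c3 30.
Inner input = (K'⊕ipad) ∥ m = f2 4a a9 5a ∥ bb e3 30 9e ab.
Inner hash: even-index sum = 817 mod 256 = 49; odd-index sum = 549 mod 256 = 37 → 31 25.
Outer input = (K'⊕opad) ∥ inner = 98 20 c3 30 ∥ 31 25.
Outer hash (tag): even-index sum = 396 mod 256 = 140; odd-index sum = 117 mod 256 = 117 → 8c 75.

8c75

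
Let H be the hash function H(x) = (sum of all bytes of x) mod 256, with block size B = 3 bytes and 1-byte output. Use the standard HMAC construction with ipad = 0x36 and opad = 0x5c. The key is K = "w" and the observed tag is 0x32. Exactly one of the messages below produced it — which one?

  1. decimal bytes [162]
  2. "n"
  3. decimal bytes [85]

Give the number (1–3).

1

Key "w" = 77 is 1 byte ≤ B = 3; zero-pad to 3 bytes: K' = 77 00 00.
K' ⊕ ipad = 41 36 36; K' ⊕ opad = 2b 5c 5c.
m1: inner = H(41 36 36 a2) = 4f; tag = H(2b 5c 5c 4f) = 32 ← matches
m2: inner = H(41 36 36 6e) = 1b; tag = H(2b 5c 5c 1b) = fe
m3: inner = H(41 36 36 55) = 02; tag = H(2b 5c 5c 02) = e5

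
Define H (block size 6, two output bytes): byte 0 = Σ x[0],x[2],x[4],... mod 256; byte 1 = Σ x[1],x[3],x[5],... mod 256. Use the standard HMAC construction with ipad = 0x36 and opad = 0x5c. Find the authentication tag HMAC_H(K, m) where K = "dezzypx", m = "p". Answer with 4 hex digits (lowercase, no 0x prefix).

20b0

Key "dezzypx" = 64 65 7a 7a 79 70 78 is 7 bytes > B = 6, so hash it first: H(key) = cf 4f, then zero-pad to 6 bytes: K' = cf 4f 00 00 00 00.
K' ⊕ ipad = f9 79 36 36 36 36.  K' ⊕ opad = 93 13 5c 5c 5c 5c.
Inner input = (K'⊕ipad) ∥ m = f9 79 36 36 36 36 ∥ 70.
Inner hash: even-index sum = 469 mod 256 = 213; odd-index sum = 229 mod 256 = 229 → d5 e5.
Outer input = (K'⊕opad) ∥ inner = 93 13 5c 5c 5c 5c ∥ d5 e5.
Outer hash (tag): even-index sum = 544 mod 256 = 32; odd-index sum = 432 mod 256 = 176 → 20 b0.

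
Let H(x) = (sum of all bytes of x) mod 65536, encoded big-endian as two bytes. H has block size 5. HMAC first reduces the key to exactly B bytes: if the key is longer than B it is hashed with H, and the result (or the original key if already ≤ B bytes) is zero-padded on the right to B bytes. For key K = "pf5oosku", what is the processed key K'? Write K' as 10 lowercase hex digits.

|K| = 8 > B = 5, so first hash the key.
H(K): sum = 112+102+53+111+111+115+107+117 = 828 → 03 3c.
Zero-pad H(K) = 03 3c to 5 bytes: K' = 03 3c 00 00 00.

033c000000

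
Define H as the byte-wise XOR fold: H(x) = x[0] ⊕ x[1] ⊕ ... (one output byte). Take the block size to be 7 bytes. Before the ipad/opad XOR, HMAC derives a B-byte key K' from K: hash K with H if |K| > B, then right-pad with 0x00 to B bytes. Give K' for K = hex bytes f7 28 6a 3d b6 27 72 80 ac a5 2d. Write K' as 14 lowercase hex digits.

|K| = 11 > B = 7, so first hash the key.
H(K): XOR f7⊕28⊕6a⊕3d⊕b6⊕27⊕72⊕80⊕ac⊕a5⊕2d = cf.
Zero-pad H(K) = cf to 7 bytes: K' = cf 00 00 00 00 00 00.

cf000000000000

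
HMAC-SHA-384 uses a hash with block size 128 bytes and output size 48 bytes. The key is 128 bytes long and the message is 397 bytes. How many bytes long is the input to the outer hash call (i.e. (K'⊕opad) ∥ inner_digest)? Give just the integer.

176

Key is 128 ≤ 128 bytes, zero-padded: |K'| = 128.
Outer input = (K'⊕opad) ∥ H(inner) → 128 + 48 = 176 bytes.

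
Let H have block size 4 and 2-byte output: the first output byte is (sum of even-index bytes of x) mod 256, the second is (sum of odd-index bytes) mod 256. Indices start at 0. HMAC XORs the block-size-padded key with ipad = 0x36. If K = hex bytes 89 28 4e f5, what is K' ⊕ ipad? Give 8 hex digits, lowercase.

bf1e78c3

Key hex bytes 89 28 4e f5 is exactly B = 4 bytes: K' = 89 28 4e f5.
XOR each byte with 0x36: 89⊕36=bf, 28⊕36=1e, 4e⊕36=78, f5⊕36=c3.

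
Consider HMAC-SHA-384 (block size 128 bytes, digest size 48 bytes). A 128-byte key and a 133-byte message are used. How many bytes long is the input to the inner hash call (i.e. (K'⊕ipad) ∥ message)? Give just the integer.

261

Key is 128 ≤ 128 bytes, zero-padded: |K'| = 128.
Inner input = (K'⊕ipad) ∥ m → 128 + 133 = 261 bytes.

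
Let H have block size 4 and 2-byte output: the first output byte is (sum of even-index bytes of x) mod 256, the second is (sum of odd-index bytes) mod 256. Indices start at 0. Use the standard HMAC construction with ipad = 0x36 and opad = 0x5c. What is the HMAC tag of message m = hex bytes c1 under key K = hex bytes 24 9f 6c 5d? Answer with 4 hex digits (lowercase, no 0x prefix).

Key hex bytes 24 9f 6c 5d is exactly B = 4 bytes: K' = 24 9f 6c 5d.
K' ⊕ ipad = 12 a9 5a 6b.  K' ⊕ opad = 78 c3 30 01.
Inner input = (K'⊕ipad) ∥ m = 12 a9 5a 6b ∥ c1.
Inner hash: even-index sum = 301 mod 256 = 45; odd-index sum = 276 mod 256 = 20 → 2d 14.
Outer input = (K'⊕opad) ∥ inner = 78 c3 30 01 ∥ 2d 14.
Outer hash (tag): even-index sum = 213 mod 256 = 213; odd-index sum = 216 mod 256 = 216 → d5 d8.

d5d8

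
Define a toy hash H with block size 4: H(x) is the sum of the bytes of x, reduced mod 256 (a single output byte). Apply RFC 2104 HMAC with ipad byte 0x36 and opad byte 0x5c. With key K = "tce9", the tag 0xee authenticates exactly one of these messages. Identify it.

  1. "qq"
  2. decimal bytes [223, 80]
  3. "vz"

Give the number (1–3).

3

Key "tce9" = 74 63 65 39 is exactly B = 4 bytes: K' = 74 63 65 39.
K' ⊕ ipad = 42 55 53 0f; K' ⊕ opad = 28 3f 39 65.
m1: inner = H(42 55 53 0f 71 71) = db; tag = H(28 3f 39 65 db) = e0
m2: inner = H(42 55 53 0f df 50) = 28; tag = H(28 3f 39 65 28) = 2d
m3: inner = H(42 55 53 0f 76 7a) = e9; tag = H(28 3f 39 65 e9) = ee ← matches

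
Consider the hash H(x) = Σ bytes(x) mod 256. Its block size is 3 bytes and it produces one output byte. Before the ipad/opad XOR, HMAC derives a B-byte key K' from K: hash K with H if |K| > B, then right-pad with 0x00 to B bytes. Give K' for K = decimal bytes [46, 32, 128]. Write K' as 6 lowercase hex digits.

Key decimal bytes [46, 32, 128] = 2e 20 80 is exactly B = 3 bytes: K' = 2e 20 80.

2e2080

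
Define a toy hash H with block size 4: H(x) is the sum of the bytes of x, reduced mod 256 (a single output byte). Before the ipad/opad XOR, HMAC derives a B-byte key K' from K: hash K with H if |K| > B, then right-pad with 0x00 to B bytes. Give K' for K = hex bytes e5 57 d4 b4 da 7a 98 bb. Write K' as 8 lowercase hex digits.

6b000000

|K| = 8 > B = 4, so first hash the key.
H(K): sum = 229+87+212+180+218+122+152+187 = 1387; mod 256 = 107 → 6b.
Zero-pad H(K) = 6b to 4 bytes: K' = 6b 00 00 00.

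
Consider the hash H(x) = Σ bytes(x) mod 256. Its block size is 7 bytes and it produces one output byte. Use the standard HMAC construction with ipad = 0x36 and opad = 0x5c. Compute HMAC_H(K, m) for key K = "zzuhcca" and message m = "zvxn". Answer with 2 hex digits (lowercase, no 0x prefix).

Key "zzuhcca" = 7a 7a 75 68 63 63 61 is exactly B = 7 bytes: K' = 7a 7a 75 68 63 63 61.
K' ⊕ ipad = 4c 4c 43 5e 55 55 57.  K' ⊕ opad = 26 26 29 34 3f 3f 3d.
Inner input = (K'⊕ipad) ∥ m = 4c 4c 43 5e 55 55 57 ∥ 7a 76 78 6e.
Inner hash: sum = 76+76+67+94+85+85+87+122+118+120+110 = 1040; mod 256 = 16 → 10.
Outer input = (K'⊕opad) ∥ inner = 26 26 29 34 3f 3f 3d ∥ 10.
Outer hash (tag): sum = 38+38+41+52+63+63+61+16 = 372; mod 256 = 116 → 74.

74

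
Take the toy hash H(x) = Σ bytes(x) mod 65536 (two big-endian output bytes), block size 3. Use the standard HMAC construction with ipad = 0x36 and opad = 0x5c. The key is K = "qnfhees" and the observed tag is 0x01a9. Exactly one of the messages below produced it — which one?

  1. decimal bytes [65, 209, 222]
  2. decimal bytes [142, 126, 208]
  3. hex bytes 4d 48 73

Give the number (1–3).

1

Key "qnfhees" = 71 6e 66 68 65 65 73 is 7 bytes > B = 3, so hash it first: H(key) = 02 ea, then zero-pad to 3 bytes: K' = 02 ea 00.
K' ⊕ ipad = 34 dc 36; K' ⊕ opad = 5e b6 5c.
m1: inner = H(34 dc 36 41 d1 de) = 03 36; tag = H(5e b6 5c 03 36) = 01a9 ← matches
m2: inner = H(34 dc 36 8e 7e d0) = 03 22; tag = H(5e b6 5c 03 22) = 0195
m3: inner = H(34 dc 36 4d 48 73) = 02 4e; tag = H(5e b6 5c 02 4e) = 01c0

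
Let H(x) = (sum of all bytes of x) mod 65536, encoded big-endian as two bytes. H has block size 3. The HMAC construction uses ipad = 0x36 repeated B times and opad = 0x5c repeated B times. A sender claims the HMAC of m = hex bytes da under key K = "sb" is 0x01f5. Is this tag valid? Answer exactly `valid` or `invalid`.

invalid

Key "sb" = 73 62 is 2 bytes ≤ B = 3; zero-pad to 3 bytes: K' = 73 62 00.
K' ⊕ ipad = 45 54 36; K' ⊕ opad = 2f 3e 5c.
Inner hash: sum = 69+84+54+218 = 425 → 01 a9.
Outer hash (recomputed tag): sum = 47+62+92+1+169 = 371 → 01 73.
Recomputed tag = 0173; claimed = 01f5 → mismatch.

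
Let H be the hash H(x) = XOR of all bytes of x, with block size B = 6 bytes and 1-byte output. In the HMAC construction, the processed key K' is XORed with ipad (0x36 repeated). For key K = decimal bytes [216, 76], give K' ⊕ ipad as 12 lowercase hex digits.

Key decimal bytes [216, 76] = d8 4c is 2 bytes ≤ B = 6; zero-pad to 6 bytes: K' = d8 4c 00 00 00 00.
XOR each byte with 0x36: d8⊕36=ee, 4c⊕36=7a, 00⊕36=36, 00⊕36=36, 00⊕36=36, 00⊕36=36.

ee7a36363636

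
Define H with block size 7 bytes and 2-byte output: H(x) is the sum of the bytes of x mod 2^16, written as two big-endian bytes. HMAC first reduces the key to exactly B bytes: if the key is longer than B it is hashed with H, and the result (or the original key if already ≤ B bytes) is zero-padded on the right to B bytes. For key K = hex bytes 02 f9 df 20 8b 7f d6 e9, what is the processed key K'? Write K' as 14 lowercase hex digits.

|K| = 8 > B = 7, so first hash the key.
H(K): sum = 2+249+223+32+139+127+214+233 = 1219 → 04 c3.
Zero-pad H(K) = 04 c3 to 7 bytes: K' = 04 c3 00 00 00 00 00.

04c30000000000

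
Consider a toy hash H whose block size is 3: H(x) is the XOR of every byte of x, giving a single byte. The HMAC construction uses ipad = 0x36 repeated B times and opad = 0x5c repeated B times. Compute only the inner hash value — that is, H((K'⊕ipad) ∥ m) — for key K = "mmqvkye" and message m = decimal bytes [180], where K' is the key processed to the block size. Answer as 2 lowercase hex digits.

f2

Key "mmqvkye" = 6d 6d 71 76 6b 79 65 is 7 bytes > B = 3, so hash it first: H(key) = 70, then zero-pad to 3 bytes: K' = 70 00 00.
K' ⊕ ipad = 46 36 36.
Inner input = 46 36 36 ∥ b4.
Inner hash: XOR 46⊕36⊕36⊕b4 = f2.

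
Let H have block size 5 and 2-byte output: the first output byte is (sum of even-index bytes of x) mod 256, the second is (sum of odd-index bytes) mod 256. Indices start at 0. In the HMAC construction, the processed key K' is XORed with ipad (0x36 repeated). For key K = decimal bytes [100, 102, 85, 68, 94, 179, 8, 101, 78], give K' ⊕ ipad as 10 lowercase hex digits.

Key decimal bytes [100, 102, 85, 68, 94, 179, 8, 101, 78] = 64 66 55 44 5e b3 08 65 4e is 9 bytes > B = 5, so hash it first: H(key) = 6d c2, then zero-pad to 5 bytes: K' = 6d c2 00 00 00.
XOR each byte with 0x36: 6d⊕36=5b, c2⊕36=f4, 00⊕36=36, 00⊕36=36, 00⊕36=36.

5bf4363636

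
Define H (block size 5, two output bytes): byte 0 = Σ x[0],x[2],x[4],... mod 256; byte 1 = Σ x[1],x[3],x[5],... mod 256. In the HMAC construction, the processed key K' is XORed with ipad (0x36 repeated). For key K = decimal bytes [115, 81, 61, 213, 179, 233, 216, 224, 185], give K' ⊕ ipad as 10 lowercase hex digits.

c2d9363636

Key decimal bytes [115, 81, 61, 213, 179, 233, 216, 224, 185] = 73 51 3d d5 b3 e9 d8 e0 b9 is 9 bytes > B = 5, so hash it first: H(key) = f4 ef, then zero-pad to 5 bytes: K' = f4 ef 00 00 00.
XOR each byte with 0x36: f4⊕36=c2, ef⊕36=d9, 00⊕36=36, 00⊕36=36, 00⊕36=36.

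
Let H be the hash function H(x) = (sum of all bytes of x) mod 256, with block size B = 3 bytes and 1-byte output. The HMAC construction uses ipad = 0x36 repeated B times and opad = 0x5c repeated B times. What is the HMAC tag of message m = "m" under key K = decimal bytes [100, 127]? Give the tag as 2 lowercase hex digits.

f5

Key decimal bytes [100, 127] = 64 7f is 2 bytes ≤ B = 3; zero-pad to 3 bytes: K' = 64 7f 00.
K' ⊕ ipad = 52 49 36.  K' ⊕ opad = 38 23 5c.
Inner input = (K'⊕ipad) ∥ m = 52 49 36 ∥ 6d.
Inner hash: sum = 82+73+54+109 = 318; mod 256 = 62 → 3e.
Outer input = (K'⊕opad) ∥ inner = 38 23 5c ∥ 3e.
Outer hash (tag): sum = 56+35+92+62 = 245 → f5.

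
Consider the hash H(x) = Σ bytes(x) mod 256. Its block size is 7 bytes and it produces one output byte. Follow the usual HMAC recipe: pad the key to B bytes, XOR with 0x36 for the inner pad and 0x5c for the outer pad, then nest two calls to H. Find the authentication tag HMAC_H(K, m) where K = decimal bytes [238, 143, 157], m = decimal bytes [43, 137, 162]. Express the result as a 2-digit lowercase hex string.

Key decimal bytes [238, 143, 157] = ee 8f 9d is 3 bytes ≤ B = 7; zero-pad to 7 bytes: K' = ee 8f 9d 00 00 00 00.
K' ⊕ ipad = d8 b9 ab 36 36 36 36.  K' ⊕ opad = b2 d3 c1 5c 5c 5c 5c.
Inner input = (K'⊕ipad) ∥ m = d8 b9 ab 36 36 36 36 ∥ 2b 89 a2.
Inner hash: sum = 216+185+171+54+54+54+54+43+137+162 = 1130; mod 256 = 106 → 6a.
Outer input = (K'⊕opad) ∥ inner = b2 d3 c1 5c 5c 5c 5c ∥ 6a.
Outer hash (tag): sum = 178+211+193+92+92+92+92+106 = 1056; mod 256 = 32 → 20.

20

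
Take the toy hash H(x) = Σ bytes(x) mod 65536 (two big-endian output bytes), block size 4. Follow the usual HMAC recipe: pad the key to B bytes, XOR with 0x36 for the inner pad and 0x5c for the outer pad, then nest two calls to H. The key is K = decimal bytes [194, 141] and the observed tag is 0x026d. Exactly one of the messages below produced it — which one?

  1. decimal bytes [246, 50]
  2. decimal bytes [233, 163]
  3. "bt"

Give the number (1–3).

Key decimal bytes [194, 141] = c2 8d is 2 bytes ≤ B = 4; zero-pad to 4 bytes: K' = c2 8d 00 00.
K' ⊕ ipad = f4 bb 36 36; K' ⊕ opad = 9e d1 5c 5c.
m1: inner = H(f4 bb 36 36 f6 32) = 03 43; tag = H(9e d1 5c 5c 03 43) = 026d ← matches
m2: inner = H(f4 bb 36 36 e9 a3) = 03 a7; tag = H(9e d1 5c 5c 03 a7) = 02d1
m3: inner = H(f4 bb 36 36 62 74) = 02 f1; tag = H(9e d1 5c 5c 02 f1) = 031a

1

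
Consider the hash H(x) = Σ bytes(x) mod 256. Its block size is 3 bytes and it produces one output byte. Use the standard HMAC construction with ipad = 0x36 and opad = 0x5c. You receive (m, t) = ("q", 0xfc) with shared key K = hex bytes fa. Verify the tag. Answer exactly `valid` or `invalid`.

Key hex bytes fa is 1 byte ≤ B = 3; zero-pad to 3 bytes: K' = fa 00 00.
K' ⊕ ipad = cc 36 36; K' ⊕ opad = a6 5c 5c.
Inner hash: sum = 204+54+54+113 = 425; mod 256 = 169 → a9.
Outer hash (recomputed tag): sum = 166+92+92+169 = 519; mod 256 = 7 → 07.
Recomputed tag = 07; claimed = fc → mismatch.

invalid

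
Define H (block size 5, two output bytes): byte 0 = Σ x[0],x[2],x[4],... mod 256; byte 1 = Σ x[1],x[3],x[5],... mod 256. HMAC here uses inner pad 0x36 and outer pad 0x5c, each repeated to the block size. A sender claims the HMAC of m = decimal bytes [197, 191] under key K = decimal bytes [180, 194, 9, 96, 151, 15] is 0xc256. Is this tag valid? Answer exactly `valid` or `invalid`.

Key decimal bytes [180, 194, 9, 96, 151, 15] = b4 c2 09 60 97 0f is 6 bytes > B = 5, so hash it first: H(key) = 54 31, then zero-pad to 5 bytes: K' = 54 31 00 00 00.
K' ⊕ ipad = 62 07 36 36 36; K' ⊕ opad = 08 6d 5c 5c 5c.
Inner hash: even-index sum = 397 mod 256 = 141; odd-index sum = 258 mod 256 = 2 → 8d 02.
Outer hash (recomputed tag): even-index sum = 194 mod 256 = 194; odd-index sum = 342 mod 256 = 86 → c2 56.
Recomputed tag = c256; claimed = c256 → match.

valid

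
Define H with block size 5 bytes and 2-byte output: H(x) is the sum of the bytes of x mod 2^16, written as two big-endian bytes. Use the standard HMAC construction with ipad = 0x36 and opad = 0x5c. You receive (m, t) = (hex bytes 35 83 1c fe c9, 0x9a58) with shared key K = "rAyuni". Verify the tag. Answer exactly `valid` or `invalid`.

Key "rAyuni" = 72 41 79 75 6e 69 is 6 bytes > B = 5, so hash it first: H(key) = 02 78, then zero-pad to 5 bytes: K' = 02 78 00 00 00.
K' ⊕ ipad = 34 4e 36 36 36; K' ⊕ opad = 5e 24 5c 5c 5c.
Inner hash: sum = 52+78+54+54+54+53+131+28+254+201 = 959 → 03 bf.
Outer hash (recomputed tag): sum = 94+36+92+92+92+3+191 = 600 → 02 58.
Recomputed tag = 0258; claimed = 9a58 → mismatch.

invalid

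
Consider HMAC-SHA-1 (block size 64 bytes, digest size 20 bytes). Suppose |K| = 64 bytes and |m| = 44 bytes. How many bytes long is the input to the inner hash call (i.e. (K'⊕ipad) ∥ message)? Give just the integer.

108

Key is 64 ≤ 64 bytes, zero-padded: |K'| = 64.
Inner input = (K'⊕ipad) ∥ m → 64 + 44 = 108 bytes.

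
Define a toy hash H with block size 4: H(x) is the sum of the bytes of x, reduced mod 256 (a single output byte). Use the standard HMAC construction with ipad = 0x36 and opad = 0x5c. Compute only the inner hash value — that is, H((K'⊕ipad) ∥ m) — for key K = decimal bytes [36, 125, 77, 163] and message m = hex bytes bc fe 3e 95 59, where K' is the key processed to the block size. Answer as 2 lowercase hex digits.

53

Key decimal bytes [36, 125, 77, 163] = 24 7d 4d a3 is exactly B = 4 bytes: K' = 24 7d 4d a3.
K' ⊕ ipad = 12 4b 7b 95.
Inner input = 12 4b 7b 95 ∥ bc fe 3e 95 59.
Inner hash: sum = 18+75+123+149+188+254+62+149+89 = 1107; mod 256 = 83 → 53.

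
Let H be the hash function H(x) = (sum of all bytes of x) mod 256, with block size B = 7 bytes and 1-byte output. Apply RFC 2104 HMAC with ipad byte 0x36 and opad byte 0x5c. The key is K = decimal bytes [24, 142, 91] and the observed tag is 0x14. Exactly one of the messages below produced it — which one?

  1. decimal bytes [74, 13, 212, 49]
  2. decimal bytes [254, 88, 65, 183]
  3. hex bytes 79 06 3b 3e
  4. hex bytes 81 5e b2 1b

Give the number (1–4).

Key decimal bytes [24, 142, 91] = 18 8e 5b is 3 bytes ≤ B = 7; zero-pad to 7 bytes: K' = 18 8e 5b 00 00 00 00.
K' ⊕ ipad = 2e b8 6d 36 36 36 36; K' ⊕ opad = 44 d2 07 5c 5c 5c 5c.
m1: inner = H(2e b8 6d 36 36 36 36 4a 0d d4 31) = 87; tag = H(44 d2 07 5c 5c 5c 5c 87) = 14 ← matches
m2: inner = H(2e b8 6d 36 36 36 36 fe 58 41 b7) = 79; tag = H(44 d2 07 5c 5c 5c 5c 79) = 06
m3: inner = H(2e b8 6d 36 36 36 36 79 06 3b 3e) = 23; tag = H(44 d2 07 5c 5c 5c 5c 23) = b0
m4: inner = H(2e b8 6d 36 36 36 36 81 5e b2 1b) = d7; tag = H(44 d2 07 5c 5c 5c 5c d7) = 64

1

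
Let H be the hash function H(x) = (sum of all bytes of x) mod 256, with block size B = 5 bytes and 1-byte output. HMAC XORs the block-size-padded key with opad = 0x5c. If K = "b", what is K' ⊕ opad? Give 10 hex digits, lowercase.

3e5c5c5c5c

Key "b" = 62 is 1 byte ≤ B = 5; zero-pad to 5 bytes: K' = 62 00 00 00 00.
XOR each byte with 0x5c: 62⊕5c=3e, 00⊕5c=5c, 00⊕5c=5c, 00⊕5c=5c, 00⊕5c=5c.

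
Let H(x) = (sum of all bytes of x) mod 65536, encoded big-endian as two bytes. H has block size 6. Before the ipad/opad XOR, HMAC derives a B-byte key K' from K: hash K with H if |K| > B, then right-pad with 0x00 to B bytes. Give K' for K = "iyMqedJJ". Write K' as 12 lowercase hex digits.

|K| = 8 > B = 6, so first hash the key.
H(K): sum = 105+121+77+113+101+100+74+74 = 765 → 02 fd.
Zero-pad H(K) = 02 fd to 6 bytes: K' = 02 fd 00 00 00 00.

02fd00000000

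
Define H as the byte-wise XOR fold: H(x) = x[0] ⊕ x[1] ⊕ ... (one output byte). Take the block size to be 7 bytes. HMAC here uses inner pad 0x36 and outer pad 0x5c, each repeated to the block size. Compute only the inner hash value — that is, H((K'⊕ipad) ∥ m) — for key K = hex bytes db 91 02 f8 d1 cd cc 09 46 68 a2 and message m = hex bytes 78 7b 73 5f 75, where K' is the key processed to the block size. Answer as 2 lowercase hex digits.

Key hex bytes db 91 02 f8 d1 cd cc 09 46 68 a2 is 11 bytes > B = 7, so hash it first: H(key) = e5, then zero-pad to 7 bytes: K' = e5 00 00 00 00 00 00.
K' ⊕ ipad = d3 36 36 36 36 36 36.
Inner input = d3 36 36 36 36 36 36 ∥ 78 7b 73 5f 75.
Inner hash: XOR d3⊕36⊕36⊕36⊕36⊕36⊕36⊕78⊕7b⊕73⊕5f⊕75 = 89.

89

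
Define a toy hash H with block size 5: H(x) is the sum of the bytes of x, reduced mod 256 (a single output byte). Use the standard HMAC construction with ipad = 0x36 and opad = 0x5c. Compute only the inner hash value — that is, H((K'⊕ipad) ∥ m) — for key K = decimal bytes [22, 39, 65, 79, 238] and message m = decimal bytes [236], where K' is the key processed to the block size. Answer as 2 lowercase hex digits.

Key decimal bytes [22, 39, 65, 79, 238] = 16 27 41 4f ee is exactly B = 5 bytes: K' = 16 27 41 4f ee.
K' ⊕ ipad = 20 11 77 79 d8.
Inner input = 20 11 77 79 d8 ∥ ec.
Inner hash: sum = 32+17+119+121+216+236 = 741; mod 256 = 229 → e5.

e5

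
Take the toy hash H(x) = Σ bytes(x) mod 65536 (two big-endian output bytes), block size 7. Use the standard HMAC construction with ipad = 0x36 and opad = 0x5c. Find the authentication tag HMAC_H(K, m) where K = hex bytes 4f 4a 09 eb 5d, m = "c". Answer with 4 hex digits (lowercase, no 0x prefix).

023c

Key hex bytes 4f 4a 09 eb 5d is 5 bytes ≤ B = 7; zero-pad to 7 bytes: K' = 4f 4a 09 eb 5d 00 00.
K' ⊕ ipad = 79 7c 3f dd 6b 36 36.  K' ⊕ opad = 13 16 55 b7 01 5c 5c.
Inner input = (K'⊕ipad) ∥ m = 79 7c 3f dd 6b 36 36 ∥ 63.
Inner hash: sum = 121+124+63+221+107+54+54+99 = 843 → 03 4b.
Outer input = (K'⊕opad) ∥ inner = 13 16 55 b7 01 5c 5c ∥ 03 4b.
Outer hash (tag): sum = 19+22+85+183+1+92+92+3+75 = 572 → 02 3c.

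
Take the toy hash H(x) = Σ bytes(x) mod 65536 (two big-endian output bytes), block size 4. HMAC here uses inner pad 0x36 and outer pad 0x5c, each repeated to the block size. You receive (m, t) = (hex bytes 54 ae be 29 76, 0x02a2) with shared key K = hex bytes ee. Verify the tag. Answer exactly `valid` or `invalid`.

valid

Key hex bytes ee is 1 byte ≤ B = 4; zero-pad to 4 bytes: K' = ee 00 00 00.
K' ⊕ ipad = d8 36 36 36; K' ⊕ opad = b2 5c 5c 5c.
Inner hash: sum = 216+54+54+54+84+174+190+41+118 = 985 → 03 d9.
Outer hash (recomputed tag): sum = 178+92+92+92+3+217 = 674 → 02 a2.
Recomputed tag = 02a2; claimed = 02a2 → match.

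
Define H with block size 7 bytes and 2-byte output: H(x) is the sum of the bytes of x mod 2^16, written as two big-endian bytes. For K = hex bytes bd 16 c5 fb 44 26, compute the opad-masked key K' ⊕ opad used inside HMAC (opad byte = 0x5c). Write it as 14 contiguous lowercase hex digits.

e14a99a7187a5c

Key hex bytes bd 16 c5 fb 44 26 is 6 bytes ≤ B = 7; zero-pad to 7 bytes: K' = bd 16 c5 fb 44 26 00.
XOR each byte with 0x5c: bd⊕5c=e1, 16⊕5c=4a, c5⊕5c=99, fb⊕5c=a7, 44⊕5c=18, 26⊕5c=7a, 00⊕5c=5c.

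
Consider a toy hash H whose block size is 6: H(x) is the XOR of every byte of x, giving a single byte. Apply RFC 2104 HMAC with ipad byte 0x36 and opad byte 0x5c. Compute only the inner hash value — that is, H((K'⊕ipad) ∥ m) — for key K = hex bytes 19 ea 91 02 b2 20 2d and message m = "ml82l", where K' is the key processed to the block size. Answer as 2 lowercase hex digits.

Key hex bytes 19 ea 91 02 b2 20 2d is 7 bytes > B = 6, so hash it first: H(key) = df, then zero-pad to 6 bytes: K' = df 00 00 00 00 00.
K' ⊕ ipad = e9 36 36 36 36 36.
Inner input = e9 36 36 36 36 36 ∥ 6d 6c 38 32 6c.
Inner hash: XOR e9⊕36⊕36⊕36⊕36⊕36⊕6d⊕6c⊕38⊕32⊕6c = b8.

b8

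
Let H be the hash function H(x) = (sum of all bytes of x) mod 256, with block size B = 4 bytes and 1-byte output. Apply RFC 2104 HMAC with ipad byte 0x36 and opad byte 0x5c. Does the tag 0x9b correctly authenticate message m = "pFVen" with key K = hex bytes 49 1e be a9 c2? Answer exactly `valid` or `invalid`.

invalid

Key hex bytes 49 1e be a9 c2 is 5 bytes > B = 4, so hash it first: H(key) = 90, then zero-pad to 4 bytes: K' = 90 00 00 00.
K' ⊕ ipad = a6 36 36 36; K' ⊕ opad = cc 5c 5c 5c.
Inner hash: sum = 166+54+54+54+112+70+86+101+110 = 807; mod 256 = 39 → 27.
Outer hash (recomputed tag): sum = 204+92+92+92+39 = 519; mod 256 = 7 → 07.
Recomputed tag = 07; claimed = 9b → mismatch.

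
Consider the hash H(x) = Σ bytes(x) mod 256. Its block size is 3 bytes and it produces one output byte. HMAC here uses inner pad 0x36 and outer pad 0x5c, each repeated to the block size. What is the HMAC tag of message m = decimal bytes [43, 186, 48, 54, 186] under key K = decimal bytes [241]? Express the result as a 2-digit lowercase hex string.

Key decimal bytes [241] = f1 is 1 byte ≤ B = 3; zero-pad to 3 bytes: K' = f1 00 00.
K' ⊕ ipad = c7 36 36.  K' ⊕ opad = ad 5c 5c.
Inner input = (K'⊕ipad) ∥ m = c7 36 36 ∥ 2b ba 30 36 ba.
Inner hash: sum = 199+54+54+43+186+48+54+186 = 824; mod 256 = 56 → 38.
Outer input = (K'⊕opad) ∥ inner = ad 5c 5c ∥ 38.
Outer hash (tag): sum = 173+92+92+56 = 413; mod 256 = 157 → 9d.

9d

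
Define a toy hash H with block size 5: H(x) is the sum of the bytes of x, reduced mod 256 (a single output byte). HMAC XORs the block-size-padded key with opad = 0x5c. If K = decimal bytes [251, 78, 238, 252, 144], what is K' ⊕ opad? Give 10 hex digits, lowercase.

a712b2a0cc

Key decimal bytes [251, 78, 238, 252, 144] = fb 4e ee fc 90 is exactly B = 5 bytes: K' = fb 4e ee fc 90.
XOR each byte with 0x5c: fb⊕5c=a7, 4e⊕5c=12, ee⊕5c=b2, fc⊕5c=a0, 90⊕5c=cc.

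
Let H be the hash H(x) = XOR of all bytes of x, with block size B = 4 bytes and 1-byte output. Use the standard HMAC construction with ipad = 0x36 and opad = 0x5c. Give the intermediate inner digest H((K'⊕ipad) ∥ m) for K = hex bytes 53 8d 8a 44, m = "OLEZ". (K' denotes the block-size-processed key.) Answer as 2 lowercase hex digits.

Key hex bytes 53 8d 8a 44 is exactly B = 4 bytes: K' = 53 8d 8a 44.
K' ⊕ ipad = 65 bb bc 72.
Inner input = 65 bb bc 72 ∥ 4f 4c 45 5a.
Inner hash: XOR 65⊕bb⊕bc⊕72⊕4f⊕4c⊕45⊕5a = 0c.

0c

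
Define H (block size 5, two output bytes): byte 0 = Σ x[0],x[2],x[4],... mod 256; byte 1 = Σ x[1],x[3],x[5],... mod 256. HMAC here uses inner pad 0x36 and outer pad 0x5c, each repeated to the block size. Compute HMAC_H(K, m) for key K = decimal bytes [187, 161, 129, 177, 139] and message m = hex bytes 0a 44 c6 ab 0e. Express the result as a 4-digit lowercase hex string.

97da

Key decimal bytes [187, 161, 129, 177, 139] = bb a1 81 b1 8b is exactly B = 5 bytes: K' = bb a1 81 b1 8b.
K' ⊕ ipad = 8d 97 b7 87 bd.  K' ⊕ opad = e7 fd dd ed d7.
Inner input = (K'⊕ipad) ∥ m = 8d 97 b7 87 bd ∥ 0a 44 c6 ab 0e.
Inner hash: even-index sum = 752 mod 256 = 240; odd-index sum = 508 mod 256 = 252 → f0 fc.
Outer input = (K'⊕opad) ∥ inner = e7 fd dd ed d7 ∥ f0 fc.
Outer hash (tag): even-index sum = 919 mod 256 = 151; odd-index sum = 730 mod 256 = 218 → 97 da.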